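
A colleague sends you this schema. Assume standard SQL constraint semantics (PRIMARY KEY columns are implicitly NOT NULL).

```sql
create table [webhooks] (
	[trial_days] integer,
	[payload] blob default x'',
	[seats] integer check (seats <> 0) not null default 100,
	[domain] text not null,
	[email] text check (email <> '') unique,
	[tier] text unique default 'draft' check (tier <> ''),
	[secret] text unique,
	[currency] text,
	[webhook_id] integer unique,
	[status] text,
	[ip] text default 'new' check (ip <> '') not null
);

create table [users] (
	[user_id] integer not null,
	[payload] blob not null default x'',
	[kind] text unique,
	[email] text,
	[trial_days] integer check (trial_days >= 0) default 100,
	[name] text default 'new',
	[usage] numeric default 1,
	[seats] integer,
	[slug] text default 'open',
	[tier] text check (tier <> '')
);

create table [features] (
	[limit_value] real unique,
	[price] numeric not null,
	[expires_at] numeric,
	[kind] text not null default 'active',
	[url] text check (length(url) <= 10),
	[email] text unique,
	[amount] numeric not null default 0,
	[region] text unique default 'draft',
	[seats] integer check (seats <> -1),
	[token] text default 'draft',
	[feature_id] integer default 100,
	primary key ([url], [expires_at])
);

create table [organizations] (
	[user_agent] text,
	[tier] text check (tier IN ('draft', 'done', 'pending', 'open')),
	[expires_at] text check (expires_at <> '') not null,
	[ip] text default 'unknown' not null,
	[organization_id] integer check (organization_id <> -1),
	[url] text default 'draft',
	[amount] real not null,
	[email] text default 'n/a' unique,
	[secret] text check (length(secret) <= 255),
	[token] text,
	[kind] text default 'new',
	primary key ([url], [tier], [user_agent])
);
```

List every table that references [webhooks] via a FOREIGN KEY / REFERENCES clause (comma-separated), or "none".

No REFERENCES clause anywhere in the schema names webhooks.

none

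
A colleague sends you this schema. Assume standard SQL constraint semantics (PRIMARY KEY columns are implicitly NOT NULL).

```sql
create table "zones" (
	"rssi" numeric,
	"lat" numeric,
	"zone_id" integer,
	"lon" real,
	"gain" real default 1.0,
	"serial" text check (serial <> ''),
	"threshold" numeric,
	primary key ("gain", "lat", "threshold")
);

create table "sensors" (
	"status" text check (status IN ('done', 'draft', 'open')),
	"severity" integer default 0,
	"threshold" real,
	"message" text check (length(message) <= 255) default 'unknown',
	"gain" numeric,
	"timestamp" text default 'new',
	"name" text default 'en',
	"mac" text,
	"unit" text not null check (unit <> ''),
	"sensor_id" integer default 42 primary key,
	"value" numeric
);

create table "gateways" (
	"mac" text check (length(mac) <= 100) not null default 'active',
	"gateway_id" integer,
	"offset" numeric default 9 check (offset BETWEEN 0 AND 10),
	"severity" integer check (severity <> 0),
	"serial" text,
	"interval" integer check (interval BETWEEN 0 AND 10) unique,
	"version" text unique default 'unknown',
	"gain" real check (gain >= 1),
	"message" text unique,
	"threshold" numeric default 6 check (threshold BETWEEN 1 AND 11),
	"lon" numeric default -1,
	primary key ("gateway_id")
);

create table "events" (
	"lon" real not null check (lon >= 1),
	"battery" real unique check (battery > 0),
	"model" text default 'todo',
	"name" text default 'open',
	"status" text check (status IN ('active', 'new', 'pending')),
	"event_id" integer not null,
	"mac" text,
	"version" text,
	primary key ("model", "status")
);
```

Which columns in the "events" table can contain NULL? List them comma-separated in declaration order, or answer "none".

- lon: declared NOT NULL → not nullable.
- battery: CHECK does not forbid NULL (a CHECK constraint passes when its expression is NULL) → nullable.
- model: part of the PRIMARY KEY, which implies NOT NULL → not nullable.
- name: DEFAULT only fills an omitted column; an explicit NULL is still allowed → nullable.
- status: part of the PRIMARY KEY, which implies NOT NULL → not nullable.
- event_id: declared NOT NULL → not nullable.
- mac: no NOT NULL constraint applies → nullable.
- version: no NOT NULL constraint applies → nullable.

battery, name, mac, version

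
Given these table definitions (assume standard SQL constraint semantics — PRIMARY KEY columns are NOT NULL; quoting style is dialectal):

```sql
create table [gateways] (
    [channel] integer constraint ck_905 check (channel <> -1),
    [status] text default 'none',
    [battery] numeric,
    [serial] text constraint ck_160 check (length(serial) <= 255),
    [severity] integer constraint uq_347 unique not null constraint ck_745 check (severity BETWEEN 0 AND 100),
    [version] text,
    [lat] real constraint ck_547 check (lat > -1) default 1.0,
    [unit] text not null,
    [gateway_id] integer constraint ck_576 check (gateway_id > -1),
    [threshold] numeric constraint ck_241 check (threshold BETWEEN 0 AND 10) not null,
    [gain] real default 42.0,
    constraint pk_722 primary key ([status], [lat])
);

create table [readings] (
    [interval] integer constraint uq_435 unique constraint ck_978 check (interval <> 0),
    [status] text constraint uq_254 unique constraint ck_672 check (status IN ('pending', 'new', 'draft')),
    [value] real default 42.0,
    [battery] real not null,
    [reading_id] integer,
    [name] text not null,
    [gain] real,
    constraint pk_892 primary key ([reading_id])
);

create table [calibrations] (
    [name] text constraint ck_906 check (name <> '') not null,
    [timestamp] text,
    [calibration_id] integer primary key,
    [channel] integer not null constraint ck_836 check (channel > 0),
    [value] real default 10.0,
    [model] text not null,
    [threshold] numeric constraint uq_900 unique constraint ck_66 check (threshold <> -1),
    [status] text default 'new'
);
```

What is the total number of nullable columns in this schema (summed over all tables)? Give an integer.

gateways: 6 nullable (channel, battery, serial, version, gateway_id, gain — PK (status, lat) and explicit NOT NULL columns excluded).
readings: 4 nullable (interval, status, value, gain — PK (reading_id) and explicit NOT NULL columns excluded).
calibrations: 4 nullable (timestamp, value, threshold, status — PK (calibration_id) and explicit NOT NULL columns excluded).
Total: 6 + 4 + 4 = 14.

14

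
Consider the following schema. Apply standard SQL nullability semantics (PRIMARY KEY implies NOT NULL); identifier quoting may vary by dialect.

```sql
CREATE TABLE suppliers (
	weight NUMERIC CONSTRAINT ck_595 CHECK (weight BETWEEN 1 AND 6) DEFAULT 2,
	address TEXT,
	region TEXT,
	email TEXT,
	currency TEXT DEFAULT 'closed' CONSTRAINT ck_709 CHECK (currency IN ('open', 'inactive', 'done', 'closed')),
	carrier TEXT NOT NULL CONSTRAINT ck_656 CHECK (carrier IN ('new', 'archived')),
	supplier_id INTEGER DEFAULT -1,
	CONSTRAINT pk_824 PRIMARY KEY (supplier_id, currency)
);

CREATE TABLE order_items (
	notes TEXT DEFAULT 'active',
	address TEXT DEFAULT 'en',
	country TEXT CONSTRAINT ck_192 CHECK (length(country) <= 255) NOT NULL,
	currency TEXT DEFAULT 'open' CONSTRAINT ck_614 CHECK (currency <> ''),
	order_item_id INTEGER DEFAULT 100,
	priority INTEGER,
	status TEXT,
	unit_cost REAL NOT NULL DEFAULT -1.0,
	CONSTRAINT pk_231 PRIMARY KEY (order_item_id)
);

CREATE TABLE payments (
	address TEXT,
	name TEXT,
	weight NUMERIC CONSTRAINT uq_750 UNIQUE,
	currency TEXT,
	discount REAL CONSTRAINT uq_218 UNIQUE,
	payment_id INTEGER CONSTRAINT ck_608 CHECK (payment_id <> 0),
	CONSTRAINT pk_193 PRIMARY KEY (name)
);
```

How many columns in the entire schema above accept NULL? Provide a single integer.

14

suppliers: 4 nullable (weight, address, region, email — PK (supplier_id, currency) and explicit NOT NULL columns excluded).
order_items: 5 nullable (notes, address, currency, priority, status — PK (order_item_id) and explicit NOT NULL columns excluded).
payments: 5 nullable (address, weight, currency, discount, payment_id — PK (name) and explicit NOT NULL columns excluded).
Total: 4 + 5 + 5 = 14.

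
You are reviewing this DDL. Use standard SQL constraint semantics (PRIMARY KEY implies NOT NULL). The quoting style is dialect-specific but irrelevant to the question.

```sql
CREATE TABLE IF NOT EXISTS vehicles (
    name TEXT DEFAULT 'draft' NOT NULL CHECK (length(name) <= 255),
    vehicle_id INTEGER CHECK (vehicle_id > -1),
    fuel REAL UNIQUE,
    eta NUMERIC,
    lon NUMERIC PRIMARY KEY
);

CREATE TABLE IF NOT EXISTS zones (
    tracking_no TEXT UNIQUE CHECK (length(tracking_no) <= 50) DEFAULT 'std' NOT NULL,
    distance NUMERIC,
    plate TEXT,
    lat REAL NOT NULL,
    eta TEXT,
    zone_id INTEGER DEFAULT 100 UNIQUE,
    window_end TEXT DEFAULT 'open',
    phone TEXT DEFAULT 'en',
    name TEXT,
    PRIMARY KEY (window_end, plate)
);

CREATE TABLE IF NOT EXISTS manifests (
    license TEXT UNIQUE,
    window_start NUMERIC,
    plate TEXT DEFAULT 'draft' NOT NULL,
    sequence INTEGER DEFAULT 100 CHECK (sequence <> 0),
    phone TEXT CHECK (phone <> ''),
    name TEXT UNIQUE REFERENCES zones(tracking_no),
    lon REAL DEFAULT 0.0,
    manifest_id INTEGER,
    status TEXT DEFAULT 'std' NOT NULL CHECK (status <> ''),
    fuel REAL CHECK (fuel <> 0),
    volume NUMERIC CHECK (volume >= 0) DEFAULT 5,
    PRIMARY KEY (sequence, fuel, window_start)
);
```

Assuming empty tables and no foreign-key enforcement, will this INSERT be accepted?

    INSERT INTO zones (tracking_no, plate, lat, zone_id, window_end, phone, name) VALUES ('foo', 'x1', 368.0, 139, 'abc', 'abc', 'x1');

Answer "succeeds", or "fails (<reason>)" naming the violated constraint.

NOT NULL columns: lat is supplied; plate is supplied; tracking_no is supplied; window_end is supplied.
CHECK constraints: 'foo' satisfies (length(tracking_no) <= 50).
No constraint is violated.

succeeds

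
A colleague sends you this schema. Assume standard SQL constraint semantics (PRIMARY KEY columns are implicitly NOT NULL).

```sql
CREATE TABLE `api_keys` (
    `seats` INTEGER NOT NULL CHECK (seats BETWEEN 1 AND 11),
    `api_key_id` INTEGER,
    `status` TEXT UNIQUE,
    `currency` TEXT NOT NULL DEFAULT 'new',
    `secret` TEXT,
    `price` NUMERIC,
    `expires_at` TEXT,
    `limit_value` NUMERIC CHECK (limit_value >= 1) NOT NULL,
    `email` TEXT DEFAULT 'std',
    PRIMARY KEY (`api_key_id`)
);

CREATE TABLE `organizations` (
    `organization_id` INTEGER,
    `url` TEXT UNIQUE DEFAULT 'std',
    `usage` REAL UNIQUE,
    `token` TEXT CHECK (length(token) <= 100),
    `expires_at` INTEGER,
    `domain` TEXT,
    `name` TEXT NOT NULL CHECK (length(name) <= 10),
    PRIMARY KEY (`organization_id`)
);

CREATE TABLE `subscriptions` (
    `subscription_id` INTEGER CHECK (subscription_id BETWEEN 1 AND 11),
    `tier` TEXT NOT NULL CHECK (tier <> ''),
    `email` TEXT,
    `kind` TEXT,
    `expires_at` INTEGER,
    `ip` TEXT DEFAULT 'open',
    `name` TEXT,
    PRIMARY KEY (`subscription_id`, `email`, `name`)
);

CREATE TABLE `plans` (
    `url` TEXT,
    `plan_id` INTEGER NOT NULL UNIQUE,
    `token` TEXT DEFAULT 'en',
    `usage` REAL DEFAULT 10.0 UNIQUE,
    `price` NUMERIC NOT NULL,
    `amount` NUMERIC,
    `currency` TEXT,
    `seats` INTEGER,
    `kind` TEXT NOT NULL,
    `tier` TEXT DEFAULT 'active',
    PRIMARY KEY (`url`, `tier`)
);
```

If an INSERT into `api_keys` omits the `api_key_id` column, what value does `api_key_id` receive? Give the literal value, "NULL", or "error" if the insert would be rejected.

error

api_key_id has no DEFAULT clause.
Omitting it would insert NULL, but it is part of the PRIMARY KEY, so the INSERT fails.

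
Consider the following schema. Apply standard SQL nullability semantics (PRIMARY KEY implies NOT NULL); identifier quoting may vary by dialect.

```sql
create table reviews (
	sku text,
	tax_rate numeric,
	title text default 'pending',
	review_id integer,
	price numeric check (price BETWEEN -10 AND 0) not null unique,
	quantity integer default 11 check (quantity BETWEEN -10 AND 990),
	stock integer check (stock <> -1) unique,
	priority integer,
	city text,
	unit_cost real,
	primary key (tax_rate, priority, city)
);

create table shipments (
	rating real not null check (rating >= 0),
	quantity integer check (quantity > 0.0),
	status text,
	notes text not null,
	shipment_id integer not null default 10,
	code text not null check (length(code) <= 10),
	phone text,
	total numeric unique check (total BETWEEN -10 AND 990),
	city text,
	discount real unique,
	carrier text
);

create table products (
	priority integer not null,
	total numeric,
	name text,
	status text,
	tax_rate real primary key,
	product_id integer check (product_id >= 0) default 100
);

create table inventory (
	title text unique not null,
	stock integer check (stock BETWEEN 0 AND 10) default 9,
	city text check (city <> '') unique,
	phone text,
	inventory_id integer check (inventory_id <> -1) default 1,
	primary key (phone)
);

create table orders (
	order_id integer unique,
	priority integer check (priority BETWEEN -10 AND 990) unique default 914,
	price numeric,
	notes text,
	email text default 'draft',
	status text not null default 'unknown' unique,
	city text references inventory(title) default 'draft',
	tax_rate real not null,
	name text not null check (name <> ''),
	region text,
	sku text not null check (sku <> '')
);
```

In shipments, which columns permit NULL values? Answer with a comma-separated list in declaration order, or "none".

quantity, status, phone, total, city, discount, carrier

- rating: declared NOT NULL → not nullable.
- quantity: CHECK does not forbid NULL (a CHECK constraint passes when its expression is NULL) → nullable.
- status: no NOT NULL constraint applies → nullable.
- notes: declared NOT NULL → not nullable.
- shipment_id: declared NOT NULL → not nullable.
- code: declared NOT NULL → not nullable.
- phone: no NOT NULL constraint applies → nullable.
- total: CHECK does not forbid NULL (a CHECK constraint passes when its expression is NULL) → nullable.
- city: no NOT NULL constraint applies → nullable.
- discount: UNIQUE does not imply NOT NULL → nullable.
- carrier: no NOT NULL constraint applies → nullable.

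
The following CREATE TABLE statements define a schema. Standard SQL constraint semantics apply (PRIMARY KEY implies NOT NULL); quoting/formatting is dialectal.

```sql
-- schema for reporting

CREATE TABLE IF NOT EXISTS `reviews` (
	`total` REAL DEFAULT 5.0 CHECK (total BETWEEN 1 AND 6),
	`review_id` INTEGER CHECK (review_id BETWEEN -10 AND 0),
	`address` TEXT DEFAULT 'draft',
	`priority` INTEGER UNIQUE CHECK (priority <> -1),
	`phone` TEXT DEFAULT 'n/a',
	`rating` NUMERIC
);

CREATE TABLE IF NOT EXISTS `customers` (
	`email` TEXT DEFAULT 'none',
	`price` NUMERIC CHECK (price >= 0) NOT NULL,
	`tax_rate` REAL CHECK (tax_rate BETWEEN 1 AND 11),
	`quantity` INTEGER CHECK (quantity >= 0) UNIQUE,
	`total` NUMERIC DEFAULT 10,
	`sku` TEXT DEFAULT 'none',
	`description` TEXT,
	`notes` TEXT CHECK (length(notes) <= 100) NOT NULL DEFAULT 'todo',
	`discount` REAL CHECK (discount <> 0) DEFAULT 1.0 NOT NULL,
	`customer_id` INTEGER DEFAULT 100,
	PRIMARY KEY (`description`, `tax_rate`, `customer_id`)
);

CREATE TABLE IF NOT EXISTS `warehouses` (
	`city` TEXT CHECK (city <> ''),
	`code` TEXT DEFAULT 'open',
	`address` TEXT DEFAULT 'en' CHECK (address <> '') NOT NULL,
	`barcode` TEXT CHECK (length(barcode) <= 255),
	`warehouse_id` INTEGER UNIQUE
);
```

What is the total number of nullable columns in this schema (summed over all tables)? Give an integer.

14

reviews: 6 nullable (total, review_id, address, priority, phone, rating — PK none and explicit NOT NULL columns excluded).
customers: 4 nullable (email, quantity, total, sku — PK (description, tax_rate, customer_id) and explicit NOT NULL columns excluded).
warehouses: 4 nullable (city, code, barcode, warehouse_id — PK none and explicit NOT NULL columns excluded).
Total: 6 + 4 + 4 = 14.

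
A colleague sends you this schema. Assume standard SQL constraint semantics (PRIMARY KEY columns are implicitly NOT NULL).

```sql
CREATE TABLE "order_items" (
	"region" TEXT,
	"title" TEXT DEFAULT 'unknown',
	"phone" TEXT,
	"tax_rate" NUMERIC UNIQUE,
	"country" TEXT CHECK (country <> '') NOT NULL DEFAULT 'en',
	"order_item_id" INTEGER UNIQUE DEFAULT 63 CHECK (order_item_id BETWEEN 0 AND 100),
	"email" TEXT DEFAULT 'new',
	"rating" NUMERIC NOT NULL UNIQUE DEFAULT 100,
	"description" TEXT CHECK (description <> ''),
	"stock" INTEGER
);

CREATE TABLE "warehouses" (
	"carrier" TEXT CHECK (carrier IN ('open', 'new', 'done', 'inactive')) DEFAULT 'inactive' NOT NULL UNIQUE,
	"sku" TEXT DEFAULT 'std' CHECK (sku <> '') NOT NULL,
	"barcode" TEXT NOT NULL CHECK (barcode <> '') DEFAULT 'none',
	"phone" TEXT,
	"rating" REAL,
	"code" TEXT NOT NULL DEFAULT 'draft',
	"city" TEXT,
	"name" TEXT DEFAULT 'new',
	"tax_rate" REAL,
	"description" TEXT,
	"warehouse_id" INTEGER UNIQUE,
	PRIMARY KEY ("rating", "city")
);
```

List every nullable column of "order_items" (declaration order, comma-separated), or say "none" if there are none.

- region: no NOT NULL constraint applies → nullable.
- title: DEFAULT only fills an omitted column; an explicit NULL is still allowed → nullable.
- phone: no NOT NULL constraint applies → nullable.
- tax_rate: UNIQUE does not imply NOT NULL → nullable.
- country: declared NOT NULL → not nullable.
- order_item_id: CHECK does not forbid NULL (a CHECK constraint passes when its expression is NULL) → nullable.
- email: DEFAULT only fills an omitted column; an explicit NULL is still allowed → nullable.
- rating: declared NOT NULL → not nullable.
- description: CHECK does not forbid NULL (a CHECK constraint passes when its expression is NULL) → nullable.
- stock: no NOT NULL constraint applies → nullable.

region, title, phone, tax_rate, order_item_id, email, description, stock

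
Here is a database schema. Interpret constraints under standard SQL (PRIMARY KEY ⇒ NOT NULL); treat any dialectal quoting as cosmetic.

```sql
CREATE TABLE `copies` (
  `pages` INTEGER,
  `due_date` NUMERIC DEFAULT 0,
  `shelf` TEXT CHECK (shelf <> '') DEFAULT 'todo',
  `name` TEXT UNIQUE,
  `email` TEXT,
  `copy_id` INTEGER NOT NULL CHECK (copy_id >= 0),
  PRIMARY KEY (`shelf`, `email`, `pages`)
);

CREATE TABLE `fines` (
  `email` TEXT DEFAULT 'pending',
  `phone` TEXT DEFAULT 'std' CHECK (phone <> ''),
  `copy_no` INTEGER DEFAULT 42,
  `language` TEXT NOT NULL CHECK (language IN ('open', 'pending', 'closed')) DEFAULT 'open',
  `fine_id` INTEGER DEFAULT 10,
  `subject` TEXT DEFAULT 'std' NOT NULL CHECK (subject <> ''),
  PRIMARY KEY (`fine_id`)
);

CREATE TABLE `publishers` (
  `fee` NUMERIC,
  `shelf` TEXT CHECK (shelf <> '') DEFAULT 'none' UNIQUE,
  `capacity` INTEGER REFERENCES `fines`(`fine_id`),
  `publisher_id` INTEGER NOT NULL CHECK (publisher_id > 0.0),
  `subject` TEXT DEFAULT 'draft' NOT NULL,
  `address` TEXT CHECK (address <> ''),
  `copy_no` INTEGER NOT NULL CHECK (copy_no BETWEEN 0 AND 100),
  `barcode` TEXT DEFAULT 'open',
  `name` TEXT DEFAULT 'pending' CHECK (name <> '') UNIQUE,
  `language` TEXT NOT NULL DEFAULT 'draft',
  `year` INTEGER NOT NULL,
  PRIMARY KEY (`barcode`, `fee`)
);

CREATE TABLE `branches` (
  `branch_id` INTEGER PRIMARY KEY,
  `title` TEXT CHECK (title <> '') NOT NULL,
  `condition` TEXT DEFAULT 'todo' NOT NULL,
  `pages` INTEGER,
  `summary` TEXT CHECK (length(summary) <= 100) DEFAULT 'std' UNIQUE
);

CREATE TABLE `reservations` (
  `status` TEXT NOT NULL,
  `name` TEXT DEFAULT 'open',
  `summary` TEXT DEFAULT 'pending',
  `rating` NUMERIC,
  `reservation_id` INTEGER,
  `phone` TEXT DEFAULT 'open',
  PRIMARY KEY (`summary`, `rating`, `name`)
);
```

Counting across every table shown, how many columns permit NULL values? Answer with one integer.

copies: 2 nullable (due_date, name — PK (shelf, email, pages) and explicit NOT NULL columns excluded).
fines: 3 nullable (email, phone, copy_no — PK (fine_id) and explicit NOT NULL columns excluded).
publishers: 4 nullable (shelf, capacity, address, name — PK (barcode, fee) and explicit NOT NULL columns excluded).
branches: 2 nullable (pages, summary — PK (branch_id) and explicit NOT NULL columns excluded).
reservations: 2 nullable (reservation_id, phone — PK (summary, rating, name) and explicit NOT NULL columns excluded).
Total: 2 + 3 + 4 + 2 + 2 = 13.

13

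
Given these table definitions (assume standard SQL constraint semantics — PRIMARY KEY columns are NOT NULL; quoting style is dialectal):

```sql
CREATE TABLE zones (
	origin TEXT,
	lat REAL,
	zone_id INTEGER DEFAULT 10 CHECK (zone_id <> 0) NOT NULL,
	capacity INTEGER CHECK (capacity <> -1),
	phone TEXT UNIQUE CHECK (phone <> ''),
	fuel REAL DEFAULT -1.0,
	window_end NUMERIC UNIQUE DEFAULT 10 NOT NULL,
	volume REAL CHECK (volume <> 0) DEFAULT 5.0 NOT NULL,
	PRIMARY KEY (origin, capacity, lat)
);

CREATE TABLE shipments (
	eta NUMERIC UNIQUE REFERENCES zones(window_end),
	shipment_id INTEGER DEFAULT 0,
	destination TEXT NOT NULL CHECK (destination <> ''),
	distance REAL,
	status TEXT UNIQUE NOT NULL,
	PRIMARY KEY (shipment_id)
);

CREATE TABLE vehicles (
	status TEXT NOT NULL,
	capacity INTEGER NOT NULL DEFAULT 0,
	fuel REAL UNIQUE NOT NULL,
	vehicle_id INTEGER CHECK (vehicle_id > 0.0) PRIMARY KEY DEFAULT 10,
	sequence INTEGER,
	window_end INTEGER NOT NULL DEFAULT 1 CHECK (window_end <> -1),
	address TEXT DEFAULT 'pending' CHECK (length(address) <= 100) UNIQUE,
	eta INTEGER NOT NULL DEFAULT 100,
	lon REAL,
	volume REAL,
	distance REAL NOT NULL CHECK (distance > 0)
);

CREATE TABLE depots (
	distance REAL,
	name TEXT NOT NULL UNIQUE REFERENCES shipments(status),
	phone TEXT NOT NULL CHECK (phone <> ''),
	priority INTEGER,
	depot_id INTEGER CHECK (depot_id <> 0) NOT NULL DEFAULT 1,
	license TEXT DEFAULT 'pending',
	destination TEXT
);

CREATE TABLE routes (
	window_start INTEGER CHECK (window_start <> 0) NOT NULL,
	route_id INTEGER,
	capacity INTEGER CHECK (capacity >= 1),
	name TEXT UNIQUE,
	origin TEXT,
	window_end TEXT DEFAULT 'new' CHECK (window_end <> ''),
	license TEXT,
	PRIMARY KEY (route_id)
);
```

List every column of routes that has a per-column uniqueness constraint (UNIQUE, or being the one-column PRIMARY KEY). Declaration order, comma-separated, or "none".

- window_start: no UNIQUE or single-column PK constraint.
- route_id: single-column PRIMARY KEY → unique.
- capacity: no UNIQUE or single-column PK constraint.
- name: declared UNIQUE → unique.
- origin: no UNIQUE or single-column PK constraint.
- window_end: no UNIQUE or single-column PK constraint.
- license: no UNIQUE or single-column PK constraint.

route_id, name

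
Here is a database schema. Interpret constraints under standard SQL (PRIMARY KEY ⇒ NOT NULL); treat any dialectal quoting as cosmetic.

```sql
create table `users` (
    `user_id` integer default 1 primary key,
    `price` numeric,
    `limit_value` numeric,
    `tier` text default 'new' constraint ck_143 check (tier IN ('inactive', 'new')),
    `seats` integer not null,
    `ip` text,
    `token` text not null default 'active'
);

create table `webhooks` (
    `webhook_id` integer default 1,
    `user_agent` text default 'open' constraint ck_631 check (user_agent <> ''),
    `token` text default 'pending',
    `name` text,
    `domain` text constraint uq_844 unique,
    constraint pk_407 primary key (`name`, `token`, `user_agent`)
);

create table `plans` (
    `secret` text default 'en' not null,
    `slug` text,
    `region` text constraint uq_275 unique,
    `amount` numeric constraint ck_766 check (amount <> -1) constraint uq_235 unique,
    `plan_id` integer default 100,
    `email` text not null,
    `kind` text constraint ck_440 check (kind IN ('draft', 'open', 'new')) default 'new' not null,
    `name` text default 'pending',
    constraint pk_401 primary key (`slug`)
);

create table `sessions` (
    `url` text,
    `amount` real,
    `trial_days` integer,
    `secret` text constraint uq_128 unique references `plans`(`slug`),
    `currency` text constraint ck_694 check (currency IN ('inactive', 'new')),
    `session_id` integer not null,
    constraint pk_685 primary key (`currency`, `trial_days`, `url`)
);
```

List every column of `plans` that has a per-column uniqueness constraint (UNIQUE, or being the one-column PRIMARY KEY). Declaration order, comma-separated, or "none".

slug, region, amount

- secret: no UNIQUE or single-column PK constraint.
- slug: single-column PRIMARY KEY → unique.
- region: declared UNIQUE → unique.
- amount: declared UNIQUE → unique.
- plan_id: no UNIQUE or single-column PK constraint.
- email: no UNIQUE or single-column PK constraint.
- kind: no UNIQUE or single-column PK constraint.
- name: no UNIQUE or single-column PK constraint.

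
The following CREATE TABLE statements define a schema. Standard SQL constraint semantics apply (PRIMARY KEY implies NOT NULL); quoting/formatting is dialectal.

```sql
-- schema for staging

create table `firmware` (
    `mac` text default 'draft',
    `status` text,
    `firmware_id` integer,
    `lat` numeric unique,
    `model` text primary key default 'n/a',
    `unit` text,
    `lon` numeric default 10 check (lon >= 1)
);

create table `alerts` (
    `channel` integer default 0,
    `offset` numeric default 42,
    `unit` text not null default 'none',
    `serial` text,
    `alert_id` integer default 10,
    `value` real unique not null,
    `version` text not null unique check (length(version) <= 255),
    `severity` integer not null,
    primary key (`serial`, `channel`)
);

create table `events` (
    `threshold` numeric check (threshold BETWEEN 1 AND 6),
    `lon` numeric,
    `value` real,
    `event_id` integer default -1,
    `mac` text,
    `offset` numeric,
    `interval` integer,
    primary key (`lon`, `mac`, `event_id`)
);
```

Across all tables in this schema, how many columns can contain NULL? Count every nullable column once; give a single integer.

firmware: 6 nullable (mac, status, firmware_id, lat, unit, lon — PK (model) and explicit NOT NULL columns excluded).
alerts: 2 nullable (offset, alert_id — PK (serial, channel) and explicit NOT NULL columns excluded).
events: 4 nullable (threshold, value, offset, interval — PK (lon, mac, event_id) and explicit NOT NULL columns excluded).
Total: 6 + 2 + 4 = 12.

12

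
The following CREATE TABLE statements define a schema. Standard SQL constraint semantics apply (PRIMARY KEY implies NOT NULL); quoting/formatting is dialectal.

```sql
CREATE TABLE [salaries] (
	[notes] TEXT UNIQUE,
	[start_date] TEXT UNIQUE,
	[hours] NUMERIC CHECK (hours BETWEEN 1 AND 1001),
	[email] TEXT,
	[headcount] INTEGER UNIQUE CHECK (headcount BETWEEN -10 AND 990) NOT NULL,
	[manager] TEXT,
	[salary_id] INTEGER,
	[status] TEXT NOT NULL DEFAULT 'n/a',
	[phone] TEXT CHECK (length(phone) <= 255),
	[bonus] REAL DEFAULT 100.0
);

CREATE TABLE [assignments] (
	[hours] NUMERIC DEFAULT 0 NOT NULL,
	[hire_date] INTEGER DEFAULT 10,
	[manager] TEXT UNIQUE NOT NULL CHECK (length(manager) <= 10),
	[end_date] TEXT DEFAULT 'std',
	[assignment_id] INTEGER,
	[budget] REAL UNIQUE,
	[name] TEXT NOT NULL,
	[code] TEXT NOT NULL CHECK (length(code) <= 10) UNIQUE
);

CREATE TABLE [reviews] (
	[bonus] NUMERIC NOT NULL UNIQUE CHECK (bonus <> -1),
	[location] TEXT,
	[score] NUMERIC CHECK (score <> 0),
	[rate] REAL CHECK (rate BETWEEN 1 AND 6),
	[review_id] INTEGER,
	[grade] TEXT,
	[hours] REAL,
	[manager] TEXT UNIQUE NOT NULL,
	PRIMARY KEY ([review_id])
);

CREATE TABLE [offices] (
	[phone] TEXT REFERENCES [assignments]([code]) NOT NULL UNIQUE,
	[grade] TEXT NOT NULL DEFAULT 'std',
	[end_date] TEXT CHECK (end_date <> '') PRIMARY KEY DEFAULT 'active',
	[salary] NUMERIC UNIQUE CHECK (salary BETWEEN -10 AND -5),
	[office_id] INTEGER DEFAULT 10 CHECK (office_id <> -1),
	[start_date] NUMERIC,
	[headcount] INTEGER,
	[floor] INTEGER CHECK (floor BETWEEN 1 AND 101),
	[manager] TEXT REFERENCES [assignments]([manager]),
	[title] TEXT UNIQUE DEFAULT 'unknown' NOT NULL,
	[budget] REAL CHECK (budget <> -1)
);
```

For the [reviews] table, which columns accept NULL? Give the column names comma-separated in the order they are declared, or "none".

location, score, rate, grade, hours

- bonus: declared NOT NULL → not nullable.
- location: no NOT NULL constraint applies → nullable.
- score: CHECK does not forbid NULL (a CHECK constraint passes when its expression is NULL) → nullable.
- rate: CHECK does not forbid NULL (a CHECK constraint passes when its expression is NULL) → nullable.
- review_id: part of the PRIMARY KEY, which implies NOT NULL → not nullable.
- grade: no NOT NULL constraint applies → nullable.
- hours: no NOT NULL constraint applies → nullable.
- manager: declared NOT NULL → not nullable.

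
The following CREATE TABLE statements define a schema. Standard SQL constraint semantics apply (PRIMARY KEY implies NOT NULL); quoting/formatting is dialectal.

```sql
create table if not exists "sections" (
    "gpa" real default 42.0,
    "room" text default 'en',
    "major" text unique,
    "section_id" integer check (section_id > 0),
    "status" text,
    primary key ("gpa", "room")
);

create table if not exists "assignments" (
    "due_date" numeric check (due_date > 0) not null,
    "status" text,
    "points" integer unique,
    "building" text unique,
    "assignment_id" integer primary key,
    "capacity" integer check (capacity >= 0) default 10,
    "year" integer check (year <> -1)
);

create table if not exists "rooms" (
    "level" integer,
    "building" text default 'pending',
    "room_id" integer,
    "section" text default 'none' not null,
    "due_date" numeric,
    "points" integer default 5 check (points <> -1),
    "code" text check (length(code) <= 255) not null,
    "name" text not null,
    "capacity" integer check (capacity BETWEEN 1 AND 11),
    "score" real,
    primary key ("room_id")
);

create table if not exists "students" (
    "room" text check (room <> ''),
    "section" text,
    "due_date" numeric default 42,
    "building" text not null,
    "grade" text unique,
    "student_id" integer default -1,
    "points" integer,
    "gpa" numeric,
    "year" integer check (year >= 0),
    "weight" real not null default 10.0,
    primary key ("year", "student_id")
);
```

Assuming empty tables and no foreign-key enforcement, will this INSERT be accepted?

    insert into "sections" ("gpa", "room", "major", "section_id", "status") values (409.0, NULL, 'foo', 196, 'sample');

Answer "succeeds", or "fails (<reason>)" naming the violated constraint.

fails (NOT NULL on room)

room is explicitly set to NULL, but room is part of the PRIMARY KEY (implied NOT NULL).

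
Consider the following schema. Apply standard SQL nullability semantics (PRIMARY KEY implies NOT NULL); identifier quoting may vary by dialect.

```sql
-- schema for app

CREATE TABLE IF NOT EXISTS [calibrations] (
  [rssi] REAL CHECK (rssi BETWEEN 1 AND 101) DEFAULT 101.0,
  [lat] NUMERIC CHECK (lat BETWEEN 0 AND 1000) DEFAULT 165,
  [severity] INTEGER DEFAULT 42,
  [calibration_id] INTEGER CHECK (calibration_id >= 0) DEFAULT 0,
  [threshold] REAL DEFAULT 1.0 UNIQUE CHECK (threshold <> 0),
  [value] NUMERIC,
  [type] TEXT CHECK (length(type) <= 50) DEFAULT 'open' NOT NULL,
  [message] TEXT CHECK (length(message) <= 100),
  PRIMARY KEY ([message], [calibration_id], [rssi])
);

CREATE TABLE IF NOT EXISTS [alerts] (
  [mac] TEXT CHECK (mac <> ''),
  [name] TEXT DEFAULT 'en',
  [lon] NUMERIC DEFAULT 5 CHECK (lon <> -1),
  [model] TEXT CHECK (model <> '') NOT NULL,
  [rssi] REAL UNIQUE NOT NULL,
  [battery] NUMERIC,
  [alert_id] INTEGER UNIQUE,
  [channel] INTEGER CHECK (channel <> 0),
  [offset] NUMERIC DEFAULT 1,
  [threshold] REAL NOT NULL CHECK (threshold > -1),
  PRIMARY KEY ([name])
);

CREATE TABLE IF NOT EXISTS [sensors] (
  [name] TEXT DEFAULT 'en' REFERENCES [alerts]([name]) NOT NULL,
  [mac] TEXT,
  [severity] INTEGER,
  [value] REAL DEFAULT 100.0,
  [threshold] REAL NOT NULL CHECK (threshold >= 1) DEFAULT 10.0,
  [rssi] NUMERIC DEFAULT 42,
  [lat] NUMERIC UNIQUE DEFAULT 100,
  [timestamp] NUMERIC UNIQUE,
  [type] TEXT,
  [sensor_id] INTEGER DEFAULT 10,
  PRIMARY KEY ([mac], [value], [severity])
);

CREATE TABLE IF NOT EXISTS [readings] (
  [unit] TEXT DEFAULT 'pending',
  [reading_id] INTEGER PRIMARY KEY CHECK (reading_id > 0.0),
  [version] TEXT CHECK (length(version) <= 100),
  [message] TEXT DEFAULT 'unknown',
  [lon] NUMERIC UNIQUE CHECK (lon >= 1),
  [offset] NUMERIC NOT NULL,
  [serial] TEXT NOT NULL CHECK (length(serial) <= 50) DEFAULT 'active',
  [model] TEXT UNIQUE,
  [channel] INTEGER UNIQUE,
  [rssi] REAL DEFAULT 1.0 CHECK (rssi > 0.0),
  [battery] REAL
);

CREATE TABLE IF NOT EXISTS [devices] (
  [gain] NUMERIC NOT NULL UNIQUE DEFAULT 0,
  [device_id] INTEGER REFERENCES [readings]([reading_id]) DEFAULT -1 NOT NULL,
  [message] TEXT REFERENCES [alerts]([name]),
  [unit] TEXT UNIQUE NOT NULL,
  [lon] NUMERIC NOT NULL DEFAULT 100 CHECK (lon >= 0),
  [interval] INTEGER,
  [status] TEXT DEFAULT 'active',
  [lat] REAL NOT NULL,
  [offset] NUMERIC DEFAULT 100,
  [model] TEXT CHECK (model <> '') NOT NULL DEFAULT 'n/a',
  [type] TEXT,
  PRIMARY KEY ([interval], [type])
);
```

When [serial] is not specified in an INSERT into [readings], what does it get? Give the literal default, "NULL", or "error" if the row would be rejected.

'active'

serial has an explicit DEFAULT 'active'.
When the column is omitted from an INSERT, that default is used.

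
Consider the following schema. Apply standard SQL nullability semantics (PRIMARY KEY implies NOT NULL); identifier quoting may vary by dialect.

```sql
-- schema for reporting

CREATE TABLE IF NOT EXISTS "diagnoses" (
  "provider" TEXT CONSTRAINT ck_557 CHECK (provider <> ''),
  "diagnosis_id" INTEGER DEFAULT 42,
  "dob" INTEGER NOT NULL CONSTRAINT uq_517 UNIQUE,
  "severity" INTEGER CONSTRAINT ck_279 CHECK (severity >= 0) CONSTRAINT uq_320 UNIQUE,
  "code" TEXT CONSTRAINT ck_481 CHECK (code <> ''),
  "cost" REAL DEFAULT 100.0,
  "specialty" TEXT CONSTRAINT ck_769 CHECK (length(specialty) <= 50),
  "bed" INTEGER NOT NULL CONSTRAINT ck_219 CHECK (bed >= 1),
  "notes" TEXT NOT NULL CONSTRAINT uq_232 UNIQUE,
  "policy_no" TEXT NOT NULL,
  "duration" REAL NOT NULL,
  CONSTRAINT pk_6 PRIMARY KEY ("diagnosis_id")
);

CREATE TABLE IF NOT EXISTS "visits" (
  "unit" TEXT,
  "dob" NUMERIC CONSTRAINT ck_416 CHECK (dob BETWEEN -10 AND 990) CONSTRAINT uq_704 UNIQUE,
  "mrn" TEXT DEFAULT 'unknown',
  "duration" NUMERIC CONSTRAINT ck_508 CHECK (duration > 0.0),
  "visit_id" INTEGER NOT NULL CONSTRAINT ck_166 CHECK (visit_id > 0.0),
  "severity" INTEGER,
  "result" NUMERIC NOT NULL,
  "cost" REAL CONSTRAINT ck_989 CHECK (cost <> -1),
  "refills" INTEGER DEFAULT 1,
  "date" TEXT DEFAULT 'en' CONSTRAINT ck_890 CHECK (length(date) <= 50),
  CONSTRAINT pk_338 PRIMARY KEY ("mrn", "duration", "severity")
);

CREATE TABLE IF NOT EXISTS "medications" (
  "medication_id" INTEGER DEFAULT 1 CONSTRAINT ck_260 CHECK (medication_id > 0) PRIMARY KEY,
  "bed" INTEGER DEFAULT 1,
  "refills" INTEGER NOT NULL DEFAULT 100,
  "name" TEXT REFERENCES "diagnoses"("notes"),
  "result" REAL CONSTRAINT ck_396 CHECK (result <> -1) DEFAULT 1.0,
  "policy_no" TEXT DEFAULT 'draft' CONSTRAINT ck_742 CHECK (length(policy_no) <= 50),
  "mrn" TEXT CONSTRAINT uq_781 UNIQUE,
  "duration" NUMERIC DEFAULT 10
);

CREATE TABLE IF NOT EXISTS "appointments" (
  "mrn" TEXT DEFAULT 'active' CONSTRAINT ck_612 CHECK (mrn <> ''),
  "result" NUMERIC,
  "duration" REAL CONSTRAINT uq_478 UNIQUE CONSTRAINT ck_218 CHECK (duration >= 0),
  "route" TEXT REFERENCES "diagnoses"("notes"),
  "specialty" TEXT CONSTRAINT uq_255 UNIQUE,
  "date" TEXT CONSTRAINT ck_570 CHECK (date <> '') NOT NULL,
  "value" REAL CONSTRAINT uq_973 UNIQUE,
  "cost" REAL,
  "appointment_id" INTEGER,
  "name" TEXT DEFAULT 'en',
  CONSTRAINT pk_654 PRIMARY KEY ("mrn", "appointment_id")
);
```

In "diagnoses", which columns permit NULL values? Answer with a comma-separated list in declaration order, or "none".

provider, severity, code, cost, specialty

- provider: CHECK does not forbid NULL (a CHECK constraint passes when its expression is NULL) → nullable.
- diagnosis_id: part of the PRIMARY KEY, which implies NOT NULL → not nullable.
- dob: declared NOT NULL → not nullable.
- severity: CHECK does not forbid NULL (a CHECK constraint passes when its expression is NULL) → nullable.
- code: CHECK does not forbid NULL (a CHECK constraint passes when its expression is NULL) → nullable.
- cost: DEFAULT only fills an omitted column; an explicit NULL is still allowed → nullable.
- specialty: CHECK does not forbid NULL (a CHECK constraint passes when its expression is NULL) → nullable.
- bed: declared NOT NULL → not nullable.
- notes: declared NOT NULL → not nullable.
- policy_no: declared NOT NULL → not nullable.
- duration: declared NOT NULL → not nullable.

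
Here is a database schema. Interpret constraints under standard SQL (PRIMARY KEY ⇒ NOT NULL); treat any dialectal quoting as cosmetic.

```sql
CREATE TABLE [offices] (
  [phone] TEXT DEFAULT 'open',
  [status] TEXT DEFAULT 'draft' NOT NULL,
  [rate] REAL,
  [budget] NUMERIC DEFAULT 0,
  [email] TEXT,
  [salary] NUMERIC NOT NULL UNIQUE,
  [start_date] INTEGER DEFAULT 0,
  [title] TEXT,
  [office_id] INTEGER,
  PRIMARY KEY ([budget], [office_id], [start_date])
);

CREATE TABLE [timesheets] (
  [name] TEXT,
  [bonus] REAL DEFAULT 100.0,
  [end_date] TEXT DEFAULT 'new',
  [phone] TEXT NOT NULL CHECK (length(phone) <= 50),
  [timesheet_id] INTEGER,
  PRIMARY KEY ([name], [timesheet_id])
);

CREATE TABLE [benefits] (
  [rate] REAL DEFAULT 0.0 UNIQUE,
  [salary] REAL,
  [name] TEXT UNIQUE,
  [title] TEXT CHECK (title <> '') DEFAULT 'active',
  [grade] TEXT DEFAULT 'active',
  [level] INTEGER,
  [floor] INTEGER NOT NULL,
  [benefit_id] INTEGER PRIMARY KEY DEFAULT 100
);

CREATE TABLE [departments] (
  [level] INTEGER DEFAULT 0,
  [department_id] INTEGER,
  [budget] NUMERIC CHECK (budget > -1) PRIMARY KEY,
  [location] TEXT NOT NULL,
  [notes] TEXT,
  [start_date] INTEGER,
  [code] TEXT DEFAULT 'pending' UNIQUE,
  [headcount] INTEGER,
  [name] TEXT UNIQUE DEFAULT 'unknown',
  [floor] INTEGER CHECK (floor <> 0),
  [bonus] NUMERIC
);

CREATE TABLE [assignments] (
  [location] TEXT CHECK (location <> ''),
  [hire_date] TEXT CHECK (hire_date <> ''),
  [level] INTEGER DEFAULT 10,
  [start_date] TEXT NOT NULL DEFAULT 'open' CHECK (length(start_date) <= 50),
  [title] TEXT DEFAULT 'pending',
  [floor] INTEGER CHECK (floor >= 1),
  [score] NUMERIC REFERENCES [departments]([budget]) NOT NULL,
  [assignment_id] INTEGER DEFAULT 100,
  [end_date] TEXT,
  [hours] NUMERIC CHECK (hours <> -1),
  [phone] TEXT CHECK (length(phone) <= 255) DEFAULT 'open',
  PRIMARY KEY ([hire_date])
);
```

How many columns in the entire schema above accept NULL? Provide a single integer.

offices: 4 nullable (phone, rate, email, title — PK (budget, office_id, start_date) and explicit NOT NULL columns excluded).
timesheets: 2 nullable (bonus, end_date — PK (name, timesheet_id) and explicit NOT NULL columns excluded).
benefits: 6 nullable (rate, salary, name, title, grade, level — PK (benefit_id) and explicit NOT NULL columns excluded).
departments: 9 nullable (level, department_id, notes, start_date, code, headcount, name, floor, bonus — PK (budget) and explicit NOT NULL columns excluded).
assignments: 8 nullable (location, level, title, floor, assignment_id, end_date, hours, phone — PK (hire_date) and explicit NOT NULL columns excluded).
Total: 4 + 2 + 6 + 9 + 8 = 29.

29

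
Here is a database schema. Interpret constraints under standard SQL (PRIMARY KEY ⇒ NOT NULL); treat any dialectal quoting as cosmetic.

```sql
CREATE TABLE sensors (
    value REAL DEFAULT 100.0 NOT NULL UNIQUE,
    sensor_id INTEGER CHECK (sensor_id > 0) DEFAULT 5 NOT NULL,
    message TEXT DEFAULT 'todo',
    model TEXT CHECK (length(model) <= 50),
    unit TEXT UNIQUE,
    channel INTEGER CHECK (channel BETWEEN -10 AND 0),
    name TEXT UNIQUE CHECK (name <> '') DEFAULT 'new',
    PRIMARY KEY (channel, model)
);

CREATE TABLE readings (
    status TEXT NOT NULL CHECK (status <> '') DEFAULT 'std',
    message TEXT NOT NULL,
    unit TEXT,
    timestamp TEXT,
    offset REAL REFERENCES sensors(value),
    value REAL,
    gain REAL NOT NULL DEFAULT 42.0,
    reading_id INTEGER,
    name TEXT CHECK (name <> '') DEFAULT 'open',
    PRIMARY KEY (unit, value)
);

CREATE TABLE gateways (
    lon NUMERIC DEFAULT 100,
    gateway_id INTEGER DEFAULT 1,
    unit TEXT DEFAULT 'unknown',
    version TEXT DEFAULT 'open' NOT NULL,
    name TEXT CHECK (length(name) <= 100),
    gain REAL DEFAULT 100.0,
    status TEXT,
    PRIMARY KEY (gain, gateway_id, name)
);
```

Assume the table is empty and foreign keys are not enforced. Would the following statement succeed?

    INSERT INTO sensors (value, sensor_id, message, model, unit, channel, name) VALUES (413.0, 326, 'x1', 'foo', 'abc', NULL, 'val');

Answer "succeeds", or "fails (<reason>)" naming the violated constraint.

fails (NOT NULL on channel)

channel is explicitly set to NULL, but channel is part of the PRIMARY KEY (implied NOT NULL).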